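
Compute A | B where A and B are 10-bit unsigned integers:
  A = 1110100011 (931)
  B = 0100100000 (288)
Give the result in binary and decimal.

Apply | to each column (1 where either bit is 1):
  1110100011
| 0100100000
------------
  1110100011

Answer: 1110100011 (931)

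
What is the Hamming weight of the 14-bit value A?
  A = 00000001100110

00000001100110
1-bits at positions (from bit 0 = LSB): 1, 2, 5, 6
Count = 4

Answer: 4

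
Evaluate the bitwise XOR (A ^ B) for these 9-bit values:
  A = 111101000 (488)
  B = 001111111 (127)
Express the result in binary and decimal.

Apply ^ to each column (1 where bits differ):
  111101000
^ 001111111
-----------
  110010111

Answer: 110010111 (407)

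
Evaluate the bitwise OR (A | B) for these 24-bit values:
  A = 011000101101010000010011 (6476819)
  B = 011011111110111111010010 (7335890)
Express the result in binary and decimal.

Apply | to each column (1 where either bit is 1):
  011000101101010000010011
| 011011111110111111010010
--------------------------
  011011111111111111010011

Answer: 011011111111111111010011 (7339987)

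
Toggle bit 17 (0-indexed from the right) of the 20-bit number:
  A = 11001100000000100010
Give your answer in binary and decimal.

Mask = 1 << 17 = 00100000000000000000
Bit 17 of A is 0; XOR with the mask flips it to 1.
  11001100000000100010
^ 00100000000000000000
----------------------
  11101100000000100010

Answer: 11101100000000100010 (966690)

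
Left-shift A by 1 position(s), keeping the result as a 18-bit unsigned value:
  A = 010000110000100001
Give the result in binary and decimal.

Shift left by 1: drop the top 1 bit(s), append 1 zero(s) on the right.
  010000110000100001  ->  discard [0], keep [10000110000100001], append 0
= 100001100001000010

Answer: 100001100001000010 (137282)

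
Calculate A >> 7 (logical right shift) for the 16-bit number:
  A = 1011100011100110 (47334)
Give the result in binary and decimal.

Logical shift right by 7: drop the bottom 7 bit(s), prepend 7 zero(s) on the left.
  1011100011100110  ->  keep [101110001], discard [1100110], prepend 0000000
= 0000000101110001

Answer: 0000000101110001 (369)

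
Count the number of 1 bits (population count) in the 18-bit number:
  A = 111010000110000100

111010000110000100
1-bits at positions (from bit 0 = LSB): 2, 7, 8, 13, 15, 16, 17
Count = 7

Answer: 7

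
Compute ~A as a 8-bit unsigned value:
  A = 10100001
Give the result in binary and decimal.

Flip each bit (0->1, 1->0):
  10100001
  01011110

Answer: 01011110 (94)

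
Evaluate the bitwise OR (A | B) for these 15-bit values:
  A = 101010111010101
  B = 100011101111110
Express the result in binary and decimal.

Apply | to each column (1 where either bit is 1):
  101010111010101
| 100011101111110
-----------------
  101011111111111

Answer: 101011111111111 (22527)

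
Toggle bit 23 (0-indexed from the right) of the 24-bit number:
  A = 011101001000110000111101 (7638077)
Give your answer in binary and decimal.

Mask = 1 << 23 = 100000000000000000000000
Bit 23 of A is 0; XOR with the mask flips it to 1.
  011101001000110000111101
^ 100000000000000000000000
--------------------------
  111101001000110000111101

Answer: 111101001000110000111101 (16026685)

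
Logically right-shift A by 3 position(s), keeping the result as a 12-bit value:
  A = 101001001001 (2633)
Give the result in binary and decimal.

Logical shift right by 3: drop the bottom 3 bit(s), prepend 3 zero(s) on the left.
  101001001001  ->  keep [101001001], discard [001], prepend 000
= 000101001001

Answer: 000101001001 (329)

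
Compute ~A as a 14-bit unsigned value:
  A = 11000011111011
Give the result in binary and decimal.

Flip each bit (0->1, 1->0):
  11000011111011
  00111100000100

Answer: 00111100000100 (3844)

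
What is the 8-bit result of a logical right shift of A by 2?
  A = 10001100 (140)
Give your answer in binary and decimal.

Logical shift right by 2: drop the bottom 2 bit(s), prepend 2 zero(s) on the left.
  10001100  ->  keep [100011], discard [00], prepend 00
= 00100011

Answer: 00100011 (35)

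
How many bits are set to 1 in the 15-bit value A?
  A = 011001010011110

011001010011110
1-bits at positions (from bit 0 = LSB): 1, 2, 3, 4, 7, 9, 12, 13
Count = 8

Answer: 8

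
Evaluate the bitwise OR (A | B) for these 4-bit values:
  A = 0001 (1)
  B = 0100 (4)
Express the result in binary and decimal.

Apply | to each column (1 where either bit is 1):
  0001
| 0100
------
  0101

Answer: 0101 (5)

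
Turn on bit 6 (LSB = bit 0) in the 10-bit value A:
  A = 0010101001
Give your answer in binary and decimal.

Mask = 1 << 6 = 0001000000
Bit 6 of A is 0, so OR-ing with the mask flips it to 1.
  0010101001
| 0001000000
------------
  0011101001

Answer: 0011101001 (233)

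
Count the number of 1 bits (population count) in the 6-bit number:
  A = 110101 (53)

110101
1-bits at positions (from bit 0 = LSB): 0, 2, 4, 5
Count = 4

Answer: 4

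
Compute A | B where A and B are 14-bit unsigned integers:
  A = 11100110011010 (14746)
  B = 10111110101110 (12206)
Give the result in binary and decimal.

Apply | to each column (1 where either bit is 1):
  11100110011010
| 10111110101110
----------------
  11111110111110

Answer: 11111110111110 (16318)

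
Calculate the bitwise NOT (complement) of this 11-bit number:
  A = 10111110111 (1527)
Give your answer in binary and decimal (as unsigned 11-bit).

Flip each bit (0->1, 1->0):
  10111110111
  01000001000

Answer: 01000001000 (520)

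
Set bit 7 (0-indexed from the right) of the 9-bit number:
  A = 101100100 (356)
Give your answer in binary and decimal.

Mask = 1 << 7 = 010000000
Bit 7 of A is 0, so OR-ing with the mask flips it to 1.
  101100100
| 010000000
-----------
  111100100

Answer: 111100100 (484)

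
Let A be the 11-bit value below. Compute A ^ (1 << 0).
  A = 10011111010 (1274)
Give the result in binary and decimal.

Mask = 1 << 0 = 00000000001
Bit 0 of A is 0; XOR with the mask flips it to 1.
  10011111010
^ 00000000001
-------------
  10011111011

Answer: 10011111011 (1275)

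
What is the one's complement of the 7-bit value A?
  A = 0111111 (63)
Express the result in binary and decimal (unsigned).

Flip each bit (0->1, 1->0):
  0111111
  1000000

Answer: 1000000 (64)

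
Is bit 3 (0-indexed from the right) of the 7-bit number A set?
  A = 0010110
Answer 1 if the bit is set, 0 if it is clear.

Bit 3 is the 4th from the right.
  0010110
     ^
That bit is 0.

Answer: 0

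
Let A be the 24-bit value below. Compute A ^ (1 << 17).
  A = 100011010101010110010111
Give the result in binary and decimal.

Mask = 1 << 17 = 000000100000000000000000
Bit 17 of A is 0; XOR with the mask flips it to 1.
  100011010101010110010111
^ 000000100000000000000000
--------------------------
  100011110101010110010111

Answer: 100011110101010110010111 (9393559)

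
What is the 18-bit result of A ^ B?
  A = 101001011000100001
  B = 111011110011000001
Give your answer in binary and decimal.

Apply ^ to each column (1 where bits differ):
  101001011000100001
^ 111011110011000001
--------------------
  010010101011100000

Answer: 010010101011100000 (76512)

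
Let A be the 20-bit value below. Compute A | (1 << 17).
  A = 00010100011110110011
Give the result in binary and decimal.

Mask = 1 << 17 = 00100000000000000000
Bit 17 of A is 0, so OR-ing with the mask flips it to 1.
  00010100011110110011
| 00100000000000000000
----------------------
  00110100011110110011

Answer: 00110100011110110011 (214963)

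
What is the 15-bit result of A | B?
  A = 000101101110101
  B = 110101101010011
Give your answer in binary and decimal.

Apply | to each column (1 where either bit is 1):
  000101101110101
| 110101101010011
-----------------
  110101101110111

Answer: 110101101110111 (27511)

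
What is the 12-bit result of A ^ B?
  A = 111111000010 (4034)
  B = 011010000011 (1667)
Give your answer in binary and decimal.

Apply ^ to each column (1 where bits differ):
  111111000010
^ 011010000011
--------------
  100101000001

Answer: 100101000001 (2369)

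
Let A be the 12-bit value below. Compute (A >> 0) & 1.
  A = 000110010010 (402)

Bit 0 is the 1st from the right.
  000110010010
             ^
That bit is 0.

Answer: 0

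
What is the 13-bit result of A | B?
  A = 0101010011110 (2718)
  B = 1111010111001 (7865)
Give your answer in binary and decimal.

Apply | to each column (1 where either bit is 1):
  0101010011110
| 1111010111001
---------------
  1111010111111

Answer: 1111010111111 (7871)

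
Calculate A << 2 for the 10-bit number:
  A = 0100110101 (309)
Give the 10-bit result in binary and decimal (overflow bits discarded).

Shift left by 2: drop the top 2 bit(s), append 2 zero(s) on the right.
  0100110101  ->  discard [01], keep [00110101], append 00
= 0011010100

Answer: 0011010100 (212)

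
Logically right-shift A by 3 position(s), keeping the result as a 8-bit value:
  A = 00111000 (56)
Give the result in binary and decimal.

Logical shift right by 3: drop the bottom 3 bit(s), prepend 3 zero(s) on the left.
  00111000  ->  keep [00111], discard [000], prepend 000
= 00000111

Answer: 00000111 (7)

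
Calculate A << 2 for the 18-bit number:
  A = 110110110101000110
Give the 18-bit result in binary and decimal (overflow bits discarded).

Shift left by 2: drop the top 2 bit(s), append 2 zero(s) on the right.
  110110110101000110  ->  discard [11], keep [0110110101000110], append 00
= 011011010100011000

Answer: 011011010100011000 (111896)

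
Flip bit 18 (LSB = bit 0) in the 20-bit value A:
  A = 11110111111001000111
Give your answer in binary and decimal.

Mask = 1 << 18 = 01000000000000000000
Bit 18 of A is 1; XOR with the mask flips it to 0.
  11110111111001000111
^ 01000000000000000000
----------------------
  10110111111001000111

Answer: 10110111111001000111 (753223)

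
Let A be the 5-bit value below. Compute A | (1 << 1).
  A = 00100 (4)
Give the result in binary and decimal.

Mask = 1 << 1 = 00010
Bit 1 of A is 0, so OR-ing with the mask flips it to 1.
  00100
| 00010
-------
  00110

Answer: 00110 (6)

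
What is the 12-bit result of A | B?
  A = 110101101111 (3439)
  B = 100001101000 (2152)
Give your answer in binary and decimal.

Apply | to each column (1 where either bit is 1):
  110101101111
| 100001101000
--------------
  110101101111

Answer: 110101101111 (3439)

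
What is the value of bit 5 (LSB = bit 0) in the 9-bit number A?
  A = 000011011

Bit 5 is the 6th from the right.
  000011011
     ^
That bit is 0.

Answer: 0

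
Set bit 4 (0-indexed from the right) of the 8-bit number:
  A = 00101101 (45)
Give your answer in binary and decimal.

Mask = 1 << 4 = 00010000
Bit 4 of A is 0, so OR-ing with the mask flips it to 1.
  00101101
| 00010000
----------
  00111101

Answer: 00111101 (61)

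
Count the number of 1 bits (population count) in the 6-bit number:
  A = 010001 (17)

010001
1-bits at positions (from bit 0 = LSB): 0, 4
Count = 2

Answer: 2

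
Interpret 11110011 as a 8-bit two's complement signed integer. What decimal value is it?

MSB is 1, so the value is negative. Find the magnitude:
1. Invert bits:  00001100
2. Add 1:        00001101  = 13
3. Apply sign:   -13

Answer: -13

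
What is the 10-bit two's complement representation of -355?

1. Binary of +355:  0101100011
2. Invert bits:     1010011100
3. Add 1:           1010011101

Answer: 1010011101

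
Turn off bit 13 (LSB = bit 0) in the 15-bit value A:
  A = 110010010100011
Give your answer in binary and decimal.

Mask = ~(1 << 13) = 101111111111111
Bit 13 of A is 1, so AND-ing with the mask clears it to 0.
  110010010100011
& 101111111111111
-----------------
  100010010100011

Answer: 100010010100011 (17571)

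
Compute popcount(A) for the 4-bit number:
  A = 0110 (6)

0110
1-bits at positions (from bit 0 = LSB): 1, 2
Count = 2

Answer: 2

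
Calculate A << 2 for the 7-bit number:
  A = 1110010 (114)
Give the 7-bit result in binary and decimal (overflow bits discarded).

Shift left by 2: drop the top 2 bit(s), append 2 zero(s) on the right.
  1110010  ->  discard [11], keep [10010], append 00
= 1001000

Answer: 1001000 (72)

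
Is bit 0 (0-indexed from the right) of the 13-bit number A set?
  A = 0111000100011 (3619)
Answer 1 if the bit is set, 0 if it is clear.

Bit 0 is the 1st from the right.
  0111000100011
              ^
That bit is 1.

Answer: 1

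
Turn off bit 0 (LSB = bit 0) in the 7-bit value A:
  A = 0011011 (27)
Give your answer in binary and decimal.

Mask = ~(1 << 0) = 1111110
Bit 0 of A is 1, so AND-ing with the mask clears it to 0.
  0011011
& 1111110
---------
  0011010

Answer: 0011010 (26)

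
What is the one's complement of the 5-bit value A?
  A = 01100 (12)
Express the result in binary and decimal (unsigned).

Flip each bit (0->1, 1->0):
  01100
  10011

Answer: 10011 (19)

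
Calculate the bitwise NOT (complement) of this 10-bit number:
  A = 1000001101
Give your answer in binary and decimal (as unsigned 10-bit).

Flip each bit (0->1, 1->0):
  1000001101
  0111110010

Answer: 0111110010 (498)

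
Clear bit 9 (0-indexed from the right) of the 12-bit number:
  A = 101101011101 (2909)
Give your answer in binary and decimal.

Mask = ~(1 << 9) = 110111111111
Bit 9 of A is 1, so AND-ing with the mask clears it to 0.
  101101011101
& 110111111111
--------------
  100101011101

Answer: 100101011101 (2397)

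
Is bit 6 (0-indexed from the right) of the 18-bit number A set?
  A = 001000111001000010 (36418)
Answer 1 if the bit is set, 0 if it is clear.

Bit 6 is the 7th from the right.
  001000111001000010
             ^
That bit is 1.

Answer: 1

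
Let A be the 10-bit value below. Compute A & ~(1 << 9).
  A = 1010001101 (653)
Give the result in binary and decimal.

Mask = ~(1 << 9) = 0111111111
Bit 9 of A is 1, so AND-ing with the mask clears it to 0.
  1010001101
& 0111111111
------------
  0010001101

Answer: 0010001101 (141)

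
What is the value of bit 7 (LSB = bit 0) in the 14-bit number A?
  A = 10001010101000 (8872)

Bit 7 is the 8th from the right.
  10001010101000
        ^
That bit is 1.

Answer: 1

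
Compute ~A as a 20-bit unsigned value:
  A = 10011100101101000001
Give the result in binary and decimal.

Flip each bit (0->1, 1->0):
  10011100101101000001
  01100011010010111110

Answer: 01100011010010111110 (406718)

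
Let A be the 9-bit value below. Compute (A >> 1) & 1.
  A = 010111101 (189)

Bit 1 is the 2nd from the right.
  010111101
         ^
That bit is 0.

Answer: 0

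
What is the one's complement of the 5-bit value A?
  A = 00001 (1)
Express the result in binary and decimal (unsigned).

Flip each bit (0->1, 1->0):
  00001
  11110

Answer: 11110 (30)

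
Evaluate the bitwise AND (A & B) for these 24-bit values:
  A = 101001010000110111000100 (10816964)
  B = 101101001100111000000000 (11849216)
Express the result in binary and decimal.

Apply & to each column (1 only where both bits are 1):
  101001010000110111000100
& 101101001100111000000000
--------------------------
  101001000000110000000000

Answer: 101001000000110000000000 (10750976)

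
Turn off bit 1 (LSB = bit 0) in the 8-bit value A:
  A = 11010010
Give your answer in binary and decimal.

Mask = ~(1 << 1) = 11111101
Bit 1 of A is 1, so AND-ing with the mask clears it to 0.
  11010010
& 11111101
----------
  11010000

Answer: 11010000 (208)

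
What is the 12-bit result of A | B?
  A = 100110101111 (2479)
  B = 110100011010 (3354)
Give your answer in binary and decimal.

Apply | to each column (1 where either bit is 1):
  100110101111
| 110100011010
--------------
  110110111111

Answer: 110110111111 (3519)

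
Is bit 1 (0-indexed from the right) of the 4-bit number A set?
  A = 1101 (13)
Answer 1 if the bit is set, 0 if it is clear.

Bit 1 is the 2nd from the right.
  1101
    ^
That bit is 0.

Answer: 0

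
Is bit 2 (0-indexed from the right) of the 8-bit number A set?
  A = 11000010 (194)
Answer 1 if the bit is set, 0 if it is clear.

Bit 2 is the 3rd from the right.
  11000010
       ^
That bit is 0.

Answer: 0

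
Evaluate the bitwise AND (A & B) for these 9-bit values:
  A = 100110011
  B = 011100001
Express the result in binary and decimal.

Apply & to each column (1 only where both bits are 1):
  100110011
& 011100001
-----------
  000100001

Answer: 000100001 (33)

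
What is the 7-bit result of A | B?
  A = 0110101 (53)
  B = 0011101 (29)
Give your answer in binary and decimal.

Apply | to each column (1 where either bit is 1):
  0110101
| 0011101
---------
  0111101

Answer: 0111101 (61)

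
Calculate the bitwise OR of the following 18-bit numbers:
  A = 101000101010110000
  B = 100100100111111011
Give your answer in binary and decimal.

Apply | to each column (1 where either bit is 1):
  101000101010110000
| 100100100111111011
--------------------
  101100101111111011

Answer: 101100101111111011 (183291)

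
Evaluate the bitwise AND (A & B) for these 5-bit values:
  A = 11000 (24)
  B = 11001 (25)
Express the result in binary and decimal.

Apply & to each column (1 only where both bits are 1):
  11000
& 11001
-------
  11000

Answer: 11000 (24)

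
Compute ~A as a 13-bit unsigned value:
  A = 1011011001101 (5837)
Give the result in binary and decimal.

Flip each bit (0->1, 1->0):
  1011011001101
  0100100110010

Answer: 0100100110010 (2354)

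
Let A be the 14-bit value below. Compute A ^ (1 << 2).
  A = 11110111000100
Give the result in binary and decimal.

Mask = 1 << 2 = 00000000000100
Bit 2 of A is 1; XOR with the mask flips it to 0.
  11110111000100
^ 00000000000100
----------------
  11110111000000

Answer: 11110111000000 (15808)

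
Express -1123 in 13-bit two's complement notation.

1. Binary of +1123:  0010001100011
2. Invert bits:     1101110011100
3. Add 1:           1101110011101

Answer: 1101110011101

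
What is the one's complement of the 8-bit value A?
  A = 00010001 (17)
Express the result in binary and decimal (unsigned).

Flip each bit (0->1, 1->0):
  00010001
  11101110

Answer: 11101110 (238)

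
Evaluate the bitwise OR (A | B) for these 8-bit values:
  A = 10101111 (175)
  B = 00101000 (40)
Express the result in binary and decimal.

Apply | to each column (1 where either bit is 1):
  10101111
| 00101000
----------
  10101111

Answer: 10101111 (175)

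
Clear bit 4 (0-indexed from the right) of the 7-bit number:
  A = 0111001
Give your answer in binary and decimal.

Mask = ~(1 << 4) = 1101111
Bit 4 of A is 1, so AND-ing with the mask clears it to 0.
  0111001
& 1101111
---------
  0101001

Answer: 0101001 (41)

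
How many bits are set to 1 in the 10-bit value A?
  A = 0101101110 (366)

0101101110
1-bits at positions (from bit 0 = LSB): 1, 2, 3, 5, 6, 8
Count = 6

Answer: 6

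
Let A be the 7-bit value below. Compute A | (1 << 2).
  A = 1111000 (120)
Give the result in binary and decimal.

Mask = 1 << 2 = 0000100
Bit 2 of A is 0, so OR-ing with the mask flips it to 1.
  1111000
| 0000100
---------
  1111100

Answer: 1111100 (124)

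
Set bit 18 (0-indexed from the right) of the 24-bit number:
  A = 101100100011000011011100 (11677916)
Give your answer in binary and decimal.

Mask = 1 << 18 = 000001000000000000000000
Bit 18 of A is 0, so OR-ing with the mask flips it to 1.
  101100100011000011011100
| 000001000000000000000000
--------------------------
  101101100011000011011100

Answer: 101101100011000011011100 (11940060)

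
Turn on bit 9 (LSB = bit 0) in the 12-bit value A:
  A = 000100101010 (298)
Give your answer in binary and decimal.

Mask = 1 << 9 = 001000000000
Bit 9 of A is 0, so OR-ing with the mask flips it to 1.
  000100101010
| 001000000000
--------------
  001100101010

Answer: 001100101010 (810)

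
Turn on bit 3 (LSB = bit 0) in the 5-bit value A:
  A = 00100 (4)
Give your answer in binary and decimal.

Mask = 1 << 3 = 01000
Bit 3 of A is 0, so OR-ing with the mask flips it to 1.
  00100
| 01000
-------
  01100

Answer: 01100 (12)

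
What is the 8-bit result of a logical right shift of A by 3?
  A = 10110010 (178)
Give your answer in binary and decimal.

Logical shift right by 3: drop the bottom 3 bit(s), prepend 3 zero(s) on the left.
  10110010  ->  keep [10110], discard [010], prepend 000
= 00010110

Answer: 00010110 (22)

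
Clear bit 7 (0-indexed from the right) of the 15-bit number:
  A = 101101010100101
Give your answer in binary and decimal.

Mask = ~(1 << 7) = 111111101111111
Bit 7 of A is 1, so AND-ing with the mask clears it to 0.
  101101010100101
& 111111101111111
-----------------
  101101000100101

Answer: 101101000100101 (23077)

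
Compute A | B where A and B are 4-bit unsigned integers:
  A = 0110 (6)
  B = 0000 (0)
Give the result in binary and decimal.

Apply | to each column (1 where either bit is 1):
  0110
| 0000
------
  0110

Answer: 0110 (6)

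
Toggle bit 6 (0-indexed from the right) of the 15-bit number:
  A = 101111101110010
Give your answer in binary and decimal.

Mask = 1 << 6 = 000000001000000
Bit 6 of A is 1; XOR with the mask flips it to 0.
  101111101110010
^ 000000001000000
-----------------
  101111100110010

Answer: 101111100110010 (24370)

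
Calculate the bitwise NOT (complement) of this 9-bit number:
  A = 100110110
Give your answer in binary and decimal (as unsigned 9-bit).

Flip each bit (0->1, 1->0):
  100110110
  011001001

Answer: 011001001 (201)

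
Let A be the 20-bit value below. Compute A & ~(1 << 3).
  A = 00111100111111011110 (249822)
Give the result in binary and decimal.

Mask = ~(1 << 3) = 11111111111111110111
Bit 3 of A is 1, so AND-ing with the mask clears it to 0.
  00111100111111011110
& 11111111111111110111
----------------------
  00111100111111010110

Answer: 00111100111111010110 (249814)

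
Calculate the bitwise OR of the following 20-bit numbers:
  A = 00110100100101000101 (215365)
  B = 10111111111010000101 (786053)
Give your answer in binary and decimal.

Apply | to each column (1 where either bit is 1):
  00110100100101000101
| 10111111111010000101
----------------------
  10111111111111000101

Answer: 10111111111111000101 (786373)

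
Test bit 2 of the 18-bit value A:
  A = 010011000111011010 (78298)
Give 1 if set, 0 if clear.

Bit 2 is the 3rd from the right.
  010011000111011010
                 ^
That bit is 0.

Answer: 0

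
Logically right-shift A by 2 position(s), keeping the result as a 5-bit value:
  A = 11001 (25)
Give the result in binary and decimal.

Logical shift right by 2: drop the bottom 2 bit(s), prepend 2 zero(s) on the left.
  11001  ->  keep [110], discard [01], prepend 00
= 00110

Answer: 00110 (6)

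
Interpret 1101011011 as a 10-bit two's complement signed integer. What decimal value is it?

MSB is 1, so the value is negative. Find the magnitude:
1. Invert bits:  0010100100
2. Add 1:        0010100101  = 165
3. Apply sign:   -165

Answer: -165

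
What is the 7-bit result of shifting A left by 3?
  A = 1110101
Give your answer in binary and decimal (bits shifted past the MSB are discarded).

Shift left by 3: drop the top 3 bit(s), append 3 zero(s) on the right.
  1110101  ->  discard [111], keep [0101], append 000
= 0101000

Answer: 0101000 (40)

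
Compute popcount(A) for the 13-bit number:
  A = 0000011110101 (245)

0000011110101
1-bits at positions (from bit 0 = LSB): 0, 2, 4, 5, 6, 7
Count = 6

Answer: 6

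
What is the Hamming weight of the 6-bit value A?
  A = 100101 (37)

100101
1-bits at positions (from bit 0 = LSB): 0, 2, 5
Count = 3

Answer: 3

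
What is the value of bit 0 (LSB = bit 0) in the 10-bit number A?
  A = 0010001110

Bit 0 is the 1st from the right.
  0010001110
           ^
That bit is 0.

Answer: 0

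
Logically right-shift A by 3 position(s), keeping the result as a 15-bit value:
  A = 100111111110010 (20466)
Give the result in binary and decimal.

Logical shift right by 3: drop the bottom 3 bit(s), prepend 3 zero(s) on the left.
  100111111110010  ->  keep [100111111110], discard [010], prepend 000
= 000100111111110

Answer: 000100111111110 (2558)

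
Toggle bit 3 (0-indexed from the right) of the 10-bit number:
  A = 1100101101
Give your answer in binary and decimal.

Mask = 1 << 3 = 0000001000
Bit 3 of A is 1; XOR with the mask flips it to 0.
  1100101101
^ 0000001000
------------
  1100100101

Answer: 1100100101 (805)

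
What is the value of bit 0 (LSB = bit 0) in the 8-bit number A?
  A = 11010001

Bit 0 is the 1st from the right.
  11010001
         ^
That bit is 1.

Answer: 1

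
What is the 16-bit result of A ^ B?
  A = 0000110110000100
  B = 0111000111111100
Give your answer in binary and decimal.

Apply ^ to each column (1 where bits differ):
  0000110110000100
^ 0111000111111100
------------------
  0111110001111000

Answer: 0111110001111000 (31864)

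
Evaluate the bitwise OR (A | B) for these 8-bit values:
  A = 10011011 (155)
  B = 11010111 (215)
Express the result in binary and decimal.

Apply | to each column (1 where either bit is 1):
  10011011
| 11010111
----------
  11011111

Answer: 11011111 (223)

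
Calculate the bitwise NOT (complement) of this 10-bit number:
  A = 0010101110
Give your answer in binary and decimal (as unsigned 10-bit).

Flip each bit (0->1, 1->0):
  0010101110
  1101010001

Answer: 1101010001 (849)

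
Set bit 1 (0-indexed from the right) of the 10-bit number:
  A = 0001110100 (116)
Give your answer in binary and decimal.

Mask = 1 << 1 = 0000000010
Bit 1 of A is 0, so OR-ing with the mask flips it to 1.
  0001110100
| 0000000010
------------
  0001110110

Answer: 0001110110 (118)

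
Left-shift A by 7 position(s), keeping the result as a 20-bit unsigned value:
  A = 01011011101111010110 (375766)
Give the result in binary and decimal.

Shift left by 7: drop the top 7 bit(s), append 7 zero(s) on the right.
  01011011101111010110  ->  discard [0101101], keep [1101111010110], append 0000000
= 11011110101100000000

Answer: 11011110101100000000 (912128)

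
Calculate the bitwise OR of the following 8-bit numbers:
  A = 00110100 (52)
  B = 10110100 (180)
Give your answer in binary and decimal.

Apply | to each column (1 where either bit is 1):
  00110100
| 10110100
----------
  10110100

Answer: 10110100 (180)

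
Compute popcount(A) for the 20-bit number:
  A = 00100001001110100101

00100001001110100101
1-bits at positions (from bit 0 = LSB): 0, 2, 5, 7, 8, 9, 12, 17
Count = 8

Answer: 8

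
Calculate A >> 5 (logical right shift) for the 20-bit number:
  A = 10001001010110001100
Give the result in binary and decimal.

Logical shift right by 5: drop the bottom 5 bit(s), prepend 5 zero(s) on the left.
  10001001010110001100  ->  keep [100010010101100], discard [01100], prepend 00000
= 00000100010010101100

Answer: 00000100010010101100 (17580)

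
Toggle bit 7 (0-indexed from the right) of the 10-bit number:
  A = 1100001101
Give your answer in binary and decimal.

Mask = 1 << 7 = 0010000000
Bit 7 of A is 0; XOR with the mask flips it to 1.
  1100001101
^ 0010000000
------------
  1110001101

Answer: 1110001101 (909)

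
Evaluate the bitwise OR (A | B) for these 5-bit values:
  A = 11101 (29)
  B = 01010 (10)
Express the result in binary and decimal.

Apply | to each column (1 where either bit is 1):
  11101
| 01010
-------
  11111

Answer: 11111 (31)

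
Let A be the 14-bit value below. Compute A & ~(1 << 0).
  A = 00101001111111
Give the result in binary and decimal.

Mask = ~(1 << 0) = 11111111111110
Bit 0 of A is 1, so AND-ing with the mask clears it to 0.
  00101001111111
& 11111111111110
----------------
  00101001111110

Answer: 00101001111110 (2686)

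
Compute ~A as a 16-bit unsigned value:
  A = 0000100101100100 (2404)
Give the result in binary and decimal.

Flip each bit (0->1, 1->0):
  0000100101100100
  1111011010011011

Answer: 1111011010011011 (63131)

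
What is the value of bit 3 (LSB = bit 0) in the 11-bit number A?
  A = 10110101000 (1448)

Bit 3 is the 4th from the right.
  10110101000
         ^
That bit is 1.

Answer: 1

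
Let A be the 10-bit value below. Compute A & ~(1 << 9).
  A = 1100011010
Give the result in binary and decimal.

Mask = ~(1 << 9) = 0111111111
Bit 9 of A is 1, so AND-ing with the mask clears it to 0.
  1100011010
& 0111111111
------------
  0100011010

Answer: 0100011010 (282)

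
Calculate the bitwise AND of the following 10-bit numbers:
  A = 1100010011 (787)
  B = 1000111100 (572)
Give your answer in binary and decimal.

Apply & to each column (1 only where both bits are 1):
  1100010011
& 1000111100
------------
  1000010000

Answer: 1000010000 (528)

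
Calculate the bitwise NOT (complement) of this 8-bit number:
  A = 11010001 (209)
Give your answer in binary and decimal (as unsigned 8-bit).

Flip each bit (0->1, 1->0):
  11010001
  00101110

Answer: 00101110 (46)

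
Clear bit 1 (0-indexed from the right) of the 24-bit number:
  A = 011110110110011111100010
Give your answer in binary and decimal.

Mask = ~(1 << 1) = 111111111111111111111101
Bit 1 of A is 1, so AND-ing with the mask clears it to 0.
  011110110110011111100010
& 111111111111111111111101
--------------------------
  011110110110011111100000

Answer: 011110110110011111100000 (8087520)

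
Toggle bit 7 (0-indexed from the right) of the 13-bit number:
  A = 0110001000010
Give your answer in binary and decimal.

Mask = 1 << 7 = 0000010000000
Bit 7 of A is 0; XOR with the mask flips it to 1.
  0110001000010
^ 0000010000000
---------------
  0110011000010

Answer: 0110011000010 (3266)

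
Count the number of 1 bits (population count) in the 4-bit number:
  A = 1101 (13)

1101
1-bits at positions (from bit 0 = LSB): 0, 2, 3
Count = 3

Answer: 3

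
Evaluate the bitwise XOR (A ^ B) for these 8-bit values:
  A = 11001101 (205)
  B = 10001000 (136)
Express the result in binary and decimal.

Apply ^ to each column (1 where bits differ):
  11001101
^ 10001000
----------
  01000101

Answer: 01000101 (69)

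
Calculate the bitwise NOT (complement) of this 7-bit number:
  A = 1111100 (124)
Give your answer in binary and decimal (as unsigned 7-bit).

Flip each bit (0->1, 1->0):
  1111100
  0000011

Answer: 0000011 (3)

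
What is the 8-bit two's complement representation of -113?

1. Binary of +113:  01110001
2. Invert bits:     10001110
3. Add 1:           10001111

Answer: 10001111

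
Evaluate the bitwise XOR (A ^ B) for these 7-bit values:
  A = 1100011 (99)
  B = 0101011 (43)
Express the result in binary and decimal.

Apply ^ to each column (1 where bits differ):
  1100011
^ 0101011
---------
  1001000

Answer: 1001000 (72)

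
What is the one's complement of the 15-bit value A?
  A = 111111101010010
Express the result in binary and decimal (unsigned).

Flip each bit (0->1, 1->0):
  111111101010010
  000000010101101

Answer: 000000010101101 (173)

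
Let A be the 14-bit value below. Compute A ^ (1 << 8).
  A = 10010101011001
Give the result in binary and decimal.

Mask = 1 << 8 = 00000100000000
Bit 8 of A is 1; XOR with the mask flips it to 0.
  10010101011001
^ 00000100000000
----------------
  10010001011001

Answer: 10010001011001 (9305)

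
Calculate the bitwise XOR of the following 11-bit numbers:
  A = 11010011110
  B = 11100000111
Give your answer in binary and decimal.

Apply ^ to each column (1 where bits differ):
  11010011110
^ 11100000111
-------------
  00110011001

Answer: 00110011001 (409)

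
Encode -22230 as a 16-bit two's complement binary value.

1. Binary of +22230:  0101011011010110
2. Invert bits:     1010100100101001
3. Add 1:           1010100100101010

Answer: 1010100100101010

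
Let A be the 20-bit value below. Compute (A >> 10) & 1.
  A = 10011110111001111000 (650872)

Bit 10 is the 11th from the right.
  10011110111001111000
           ^
That bit is 1.

Answer: 1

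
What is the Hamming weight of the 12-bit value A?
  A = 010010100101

010010100101
1-bits at positions (from bit 0 = LSB): 0, 2, 5, 7, 10
Count = 5

Answer: 5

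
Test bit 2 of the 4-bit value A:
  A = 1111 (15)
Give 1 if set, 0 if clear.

Bit 2 is the 3rd from the right.
  1111
   ^
That bit is 1.

Answer: 1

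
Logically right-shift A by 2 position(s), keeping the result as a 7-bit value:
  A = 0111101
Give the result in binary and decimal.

Logical shift right by 2: drop the bottom 2 bit(s), prepend 2 zero(s) on the left.
  0111101  ->  keep [01111], discard [01], prepend 00
= 0001111

Answer: 0001111 (15)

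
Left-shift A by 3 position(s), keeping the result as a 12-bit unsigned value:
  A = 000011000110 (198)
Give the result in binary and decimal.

Shift left by 3: drop the top 3 bit(s), append 3 zero(s) on the right.
  000011000110  ->  discard [000], keep [011000110], append 000
= 011000110000

Answer: 011000110000 (1584)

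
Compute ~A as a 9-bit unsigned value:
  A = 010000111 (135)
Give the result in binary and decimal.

Flip each bit (0->1, 1->0):
  010000111
  101111000

Answer: 101111000 (376)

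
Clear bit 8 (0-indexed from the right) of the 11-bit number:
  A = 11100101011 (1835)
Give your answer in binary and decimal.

Mask = ~(1 << 8) = 11011111111
Bit 8 of A is 1, so AND-ing with the mask clears it to 0.
  11100101011
& 11011111111
-------------
  11000101011

Answer: 11000101011 (1579)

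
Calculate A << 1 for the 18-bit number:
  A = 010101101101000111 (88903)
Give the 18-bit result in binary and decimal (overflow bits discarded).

Shift left by 1: drop the top 1 bit(s), append 1 zero(s) on the right.
  010101101101000111  ->  discard [0], keep [10101101101000111], append 0
= 101011011010001110

Answer: 101011011010001110 (177806)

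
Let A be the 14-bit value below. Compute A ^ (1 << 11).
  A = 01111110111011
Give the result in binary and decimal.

Mask = 1 << 11 = 00100000000000
Bit 11 of A is 1; XOR with the mask flips it to 0.
  01111110111011
^ 00100000000000
----------------
  01011110111011

Answer: 01011110111011 (6075)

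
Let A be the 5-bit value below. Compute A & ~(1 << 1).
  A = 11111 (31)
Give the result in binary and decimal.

Mask = ~(1 << 1) = 11101
Bit 1 of A is 1, so AND-ing with the mask clears it to 0.
  11111
& 11101
-------
  11101

Answer: 11101 (29)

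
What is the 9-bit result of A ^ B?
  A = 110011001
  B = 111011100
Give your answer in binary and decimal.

Apply ^ to each column (1 where bits differ):
  110011001
^ 111011100
-----------
  001000101

Answer: 001000101 (69)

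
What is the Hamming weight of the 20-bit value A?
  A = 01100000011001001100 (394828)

01100000011001001100
1-bits at positions (from bit 0 = LSB): 2, 3, 6, 9, 10, 17, 18
Count = 7

Answer: 7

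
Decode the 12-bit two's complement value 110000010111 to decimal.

MSB is 1, so the value is negative. Find the magnitude:
1. Invert bits:  001111101000
2. Add 1:        001111101001  = 1001
3. Apply sign:   -1001

Answer: -1001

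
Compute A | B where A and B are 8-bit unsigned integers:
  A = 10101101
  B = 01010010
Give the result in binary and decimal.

Apply | to each column (1 where either bit is 1):
  10101101
| 01010010
----------
  11111111

Answer: 11111111 (255)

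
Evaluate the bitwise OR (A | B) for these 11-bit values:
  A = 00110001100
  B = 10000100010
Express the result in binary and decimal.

Apply | to each column (1 where either bit is 1):
  00110001100
| 10000100010
-------------
  10110101110

Answer: 10110101110 (1454)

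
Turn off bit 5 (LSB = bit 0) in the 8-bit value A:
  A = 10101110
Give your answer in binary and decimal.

Mask = ~(1 << 5) = 11011111
Bit 5 of A is 1, so AND-ing with the mask clears it to 0.
  10101110
& 11011111
----------
  10001110

Answer: 10001110 (142)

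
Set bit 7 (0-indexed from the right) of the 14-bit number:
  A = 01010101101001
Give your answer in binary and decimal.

Mask = 1 << 7 = 00000010000000
Bit 7 of A is 0, so OR-ing with the mask flips it to 1.
  01010101101001
| 00000010000000
----------------
  01010111101001

Answer: 01010111101001 (5609)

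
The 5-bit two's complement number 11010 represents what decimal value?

MSB is 1, so the value is negative. Find the magnitude:
1. Invert bits:  00101
2. Add 1:        00110  = 6
3. Apply sign:   -6

Answer: -6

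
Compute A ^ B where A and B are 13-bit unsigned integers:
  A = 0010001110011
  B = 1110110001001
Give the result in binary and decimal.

Apply ^ to each column (1 where bits differ):
  0010001110011
^ 1110110001001
---------------
  1100111111010

Answer: 1100111111010 (6650)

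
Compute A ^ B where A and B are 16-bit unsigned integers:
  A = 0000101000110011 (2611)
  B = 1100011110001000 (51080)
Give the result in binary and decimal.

Apply ^ to each column (1 where bits differ):
  0000101000110011
^ 1100011110001000
------------------
  1100110110111011

Answer: 1100110110111011 (52667)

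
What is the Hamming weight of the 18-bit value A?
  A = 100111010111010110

100111010111010110
1-bits at positions (from bit 0 = LSB): 1, 2, 4, 6, 7, 8, 10, 12, 13, 14, 17
Count = 11

Answer: 11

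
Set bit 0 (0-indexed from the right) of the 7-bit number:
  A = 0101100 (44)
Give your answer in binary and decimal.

Mask = 1 << 0 = 0000001
Bit 0 of A is 0, so OR-ing with the mask flips it to 1.
  0101100
| 0000001
---------
  0101101

Answer: 0101101 (45)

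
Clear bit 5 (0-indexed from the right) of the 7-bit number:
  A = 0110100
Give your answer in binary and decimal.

Mask = ~(1 << 5) = 1011111
Bit 5 of A is 1, so AND-ing with the mask clears it to 0.
  0110100
& 1011111
---------
  0010100

Answer: 0010100 (20)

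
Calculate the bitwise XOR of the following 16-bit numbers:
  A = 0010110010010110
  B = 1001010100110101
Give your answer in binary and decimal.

Apply ^ to each column (1 where bits differ):
  0010110010010110
^ 1001010100110101
------------------
  1011100110100011

Answer: 1011100110100011 (47523)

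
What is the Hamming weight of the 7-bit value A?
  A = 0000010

0000010
1-bits at positions (from bit 0 = LSB): 1
Count = 1

Answer: 1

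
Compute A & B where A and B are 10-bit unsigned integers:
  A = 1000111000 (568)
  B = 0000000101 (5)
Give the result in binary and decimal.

Apply & to each column (1 only where both bits are 1):
  1000111000
& 0000000101
------------
  0000000000

Answer: 0000000000 (0)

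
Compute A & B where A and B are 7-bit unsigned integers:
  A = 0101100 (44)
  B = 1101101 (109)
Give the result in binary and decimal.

Apply & to each column (1 only where both bits are 1):
  0101100
& 1101101
---------
  0101100

Answer: 0101100 (44)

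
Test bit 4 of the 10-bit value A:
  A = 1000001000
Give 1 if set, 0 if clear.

Bit 4 is the 5th from the right.
  1000001000
       ^
That bit is 0.

Answer: 0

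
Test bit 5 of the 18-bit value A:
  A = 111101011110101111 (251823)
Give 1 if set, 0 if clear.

Bit 5 is the 6th from the right.
  111101011110101111
              ^
That bit is 1.

Answer: 1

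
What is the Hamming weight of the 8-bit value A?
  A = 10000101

10000101
1-bits at positions (from bit 0 = LSB): 0, 2, 7
Count = 3

Answer: 3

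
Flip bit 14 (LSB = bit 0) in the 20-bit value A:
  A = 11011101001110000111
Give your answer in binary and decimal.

Mask = 1 << 14 = 00000100000000000000
Bit 14 of A is 1; XOR with the mask flips it to 0.
  11011101001110000111
^ 00000100000000000000
----------------------
  11011001001110000111

Answer: 11011001001110000111 (889735)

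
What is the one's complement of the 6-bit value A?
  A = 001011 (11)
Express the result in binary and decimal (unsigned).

Flip each bit (0->1, 1->0):
  001011
  110100

Answer: 110100 (52)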